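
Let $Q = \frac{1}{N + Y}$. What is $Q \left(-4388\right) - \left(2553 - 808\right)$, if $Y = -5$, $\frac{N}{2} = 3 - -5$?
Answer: $- \frac{23583}{11} \approx -2143.9$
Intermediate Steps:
$N = 16$ ($N = 2 \left(3 - -5\right) = 2 \left(3 + 5\right) = 2 \cdot 8 = 16$)
$Q = \frac{1}{11}$ ($Q = \frac{1}{16 - 5} = \frac{1}{11} \approx 0.090909$)
$Q \left(-4388\right) - \left(2553 - 808\right) = \frac{1}{11} \left(-4388\right) - \left(2553 - 808\right) = - \frac{4388}{11} - \left(2553 - 808\right) = - \frac{4388}{11} - 1745 = - \frac{23583}{11}$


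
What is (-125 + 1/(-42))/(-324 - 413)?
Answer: 5251/30954 ≈ 0.16964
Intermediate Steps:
(-125 + 1/(-42))/(-324 - 413) = (-125 - 1/42)/(-737) = -5251/42*(-1/737) = 5251/30954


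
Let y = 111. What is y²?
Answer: 12321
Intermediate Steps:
y² = 111² = 12321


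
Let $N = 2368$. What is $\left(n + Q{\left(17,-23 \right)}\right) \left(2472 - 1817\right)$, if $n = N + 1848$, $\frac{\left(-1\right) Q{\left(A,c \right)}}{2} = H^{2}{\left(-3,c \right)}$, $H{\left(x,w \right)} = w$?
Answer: $2068490$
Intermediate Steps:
$Q{\left(A,c \right)} = - 2 c^{2}$
$n = 4216$ ($n = 2368 + 1848 = 4216$)
$\left(n + Q{\left(17,-23 \right)}\right) \left(2472 - 1817\right) = \left(4216 - 2 \left(-23\right)^{2}\right) \left(2472 - 1817\right) = \left(4216 - 1058\right) 655 = 3158 \cdot 655 = 2068490$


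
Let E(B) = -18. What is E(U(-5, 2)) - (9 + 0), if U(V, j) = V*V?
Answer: -27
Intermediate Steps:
U(V, j) = V**2
E(U(-5, 2)) - (9 + 0) = -18 - (9 + 0) = -18 - 9 = -27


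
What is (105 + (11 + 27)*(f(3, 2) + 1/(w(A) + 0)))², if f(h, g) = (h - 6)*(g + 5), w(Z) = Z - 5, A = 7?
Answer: 454276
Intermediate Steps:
w(Z) = -5 + Z
f(h, g) = (-6 + h)*(5 + g)
(105 + (11 + 27)*(f(3, 2) + 1/(w(A) + 0)))² = (105 + (11 + 27)*((-30 - 6*2 + 5*3 + 2*3) + 1/((-5 + 7) + 0)))² = (105 + 38*((-30 - 12 + 15 + 6) + 1/(2 + 0)))² = (105 + 38*(-21 + 1/2))² = (105 + 38*(-21 + ½))² = (105 + 38*(-41/2))² = (105 - 779)² = (-674)² = 454276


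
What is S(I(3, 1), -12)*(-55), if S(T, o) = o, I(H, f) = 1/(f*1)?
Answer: 660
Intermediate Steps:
I(H, f) = 1/f
S(I(3, 1), -12)*(-55) = -12*(-55) = 660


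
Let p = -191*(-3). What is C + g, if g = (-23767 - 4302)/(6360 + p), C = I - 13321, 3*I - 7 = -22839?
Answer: -48382438/2311 ≈ -20936.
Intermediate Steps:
I = -22832/3 (I = 7/3 + (1/3)*(-22839) = 7/3 - 7613 = -22832/3 ≈ -7610.7)
p = 573
C = -62795/3 (C = -22832/3 - 13321 = -62795/3 ≈ -20932.)
g = -28069/6933 (g = (-23767 - 4302)/(6360 + 573) = -28069/6933 ≈ -4.0486)
C + g = -62795/3 - 28069/6933 = -48382438/2311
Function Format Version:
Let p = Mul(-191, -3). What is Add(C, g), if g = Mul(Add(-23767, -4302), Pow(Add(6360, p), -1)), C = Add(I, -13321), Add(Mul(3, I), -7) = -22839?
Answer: Rational(-48382438, 2311) ≈ -20936.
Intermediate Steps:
I = Rational(-22832, 3) (I = Add(Rational(7, 3), Mul(Rational(1, 3), -22839)) = Add(Rational(7, 3), -7613) = Rational(-22832, 3) ≈ -7610.7)
p = 573
C = Rational(-62795, 3) (C = Add(Rational(-22832, 3), -13321) = Rational(-62795, 3) ≈ -20932.)
g = Rational(-28069, 6933) (g = Mul(Add(-23767, -4302), Pow(Add(6360, 573), -1)) = Mul(-28069, Pow(6933, -1)) = Mul(-28069, Rational(1, 6933)) = Rational(-28069, 6933) ≈ -4.0486)
Add(C, g) = Add(Rational(-62795, 3), Rational(-28069, 6933)) = Rational(-48382438, 2311)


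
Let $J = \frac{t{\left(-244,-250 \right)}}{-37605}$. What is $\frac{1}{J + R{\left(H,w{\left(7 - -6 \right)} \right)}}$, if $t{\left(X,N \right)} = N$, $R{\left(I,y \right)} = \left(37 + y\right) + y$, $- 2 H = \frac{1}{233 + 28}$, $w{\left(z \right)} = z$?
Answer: $\frac{7521}{473873} \approx 0.015871$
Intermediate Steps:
$H = - \frac{1}{522}$ ($H = - \frac{1}{2 \left(233 + 28\right)} = - \frac{1}{2 \cdot 261} = \left(- \frac{1}{2}\right) \frac{1}{261} = - \frac{1}{522} \approx -0.0019157$)
$R{\left(I,y \right)} = 37 + 2 y$
$J = \frac{50}{7521}$ ($J = - \frac{250}{-37605} = \left(-250\right) \left(- \frac{1}{37605}\right) = \frac{50}{7521} \approx 0.006648$)
$\frac{1}{J + R{\left(H,w{\left(7 - -6 \right)} \right)}} = \frac{1}{\frac{50}{7521} + \left(37 + 2 \left(7 - -6\right)\right)} = \frac{1}{\frac{50}{7521} + \left(37 + 2 \left(7 + 6\right)\right)} = \frac{1}{\frac{50}{7521} + \left(37 + 2 \cdot 13\right)} = \frac{1}{\frac{50}{7521} + \left(37 + 26\right)} = \frac{1}{\frac{50}{7521} + 63} = \frac{1}{\frac{473873}{7521}} = \frac{7521}{473873}$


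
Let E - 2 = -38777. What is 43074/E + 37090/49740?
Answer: -23477867/64288950 ≈ -0.36519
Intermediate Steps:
E = -38775 (E = 2 - 38777 = -38775)
43074/E + 37090/49740 = 43074/(-38775) + 37090/49740 = 43074*(-1/38775) + 37090*(1/49740) = -14358/12925 + 3709/4974 = -23477867/64288950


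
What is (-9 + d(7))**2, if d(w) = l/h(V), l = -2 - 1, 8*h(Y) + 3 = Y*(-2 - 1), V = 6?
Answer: 3025/49 ≈ 61.735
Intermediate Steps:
h(Y) = -3/8 - 3*Y/8 (h(Y) = -3/8 + (Y*(-2 - 1))/8 = -3/8 + (Y*(-3))/8 = -3/8 + (-3*Y)/8 = -3/8 - 3*Y/8)
l = -3
d(w) = 8/7 (d(w) = -3/(-3/8 - 3/8*6) = -3/(-3/8 - 9/4) = -3/(-21/8) = -3*(-8/21) = 8/7)
(-9 + d(7))**2 = (-9 + 8/7)**2 = (-55/7)**2 = 3025/49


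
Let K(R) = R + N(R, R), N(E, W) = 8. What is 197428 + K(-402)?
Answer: 197034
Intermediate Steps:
K(R) = 8 + R (K(R) = R + 8 = 8 + R)
197428 + K(-402) = 197428 + (8 - 402) = 197428 - 394 = 197034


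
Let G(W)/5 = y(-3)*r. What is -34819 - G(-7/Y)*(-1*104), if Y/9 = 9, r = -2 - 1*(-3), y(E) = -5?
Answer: -37419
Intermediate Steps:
r = 1 (r = -2 + 3 = 1)
Y = 81 (Y = 9*9 = 81)
G(W) = -25 (G(W) = 5*(-5*1) = 5*(-5) = -25)
-34819 - G(-7/Y)*(-1*104) = -34819 - (-25)*(-1*104) = -34819 - (-25)*(-104) = -34819 - 1*2600 = -34819 - 2600 = -37419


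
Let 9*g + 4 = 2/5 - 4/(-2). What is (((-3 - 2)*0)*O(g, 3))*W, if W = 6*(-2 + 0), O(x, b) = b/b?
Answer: 0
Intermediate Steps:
g = -8/45 (g = -4/9 + (2/5 - 4/(-2))/9 = -4/9 + (2*(⅕) - 4*(-½))/9 = -4/9 + (⅖ + 2)/9 = -4/9 + (⅑)*(12/5) = -4/9 + 4/15 = -8/45 ≈ -0.17778)
O(x, b) = 1
W = -12 (W = 6*(-2) = -12)
(((-3 - 2)*0)*O(g, 3))*W = (((-3 - 2)*0)*1)*(-12) = (-5*0*1)*(-12) = (0*1)*(-12) = 0*(-12) = 0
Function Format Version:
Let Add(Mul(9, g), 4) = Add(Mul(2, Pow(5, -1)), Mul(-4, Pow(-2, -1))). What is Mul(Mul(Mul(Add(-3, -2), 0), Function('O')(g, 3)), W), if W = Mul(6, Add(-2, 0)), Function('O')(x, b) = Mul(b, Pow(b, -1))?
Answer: 0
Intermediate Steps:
g = Rational(-8, 45) (g = Add(Rational(-4, 9), Mul(Rational(1, 9), Add(Mul(2, Pow(5, -1)), Mul(-4, Pow(-2, -1))))) = Add(Rational(-4, 9), Mul(Rational(1, 9), Add(Mul(2, Rational(1, 5)), Mul(-4, Rational(-1, 2))))) = Add(Rational(-4, 9), Mul(Rational(1, 9), Add(Rational(2, 5), 2))) = Add(Rational(-4, 9), Mul(Rational(1, 9), Rational(12, 5))) = Add(Rational(-4, 9), Rational(4, 15)) = Rational(-8, 45) ≈ -0.17778)
Function('O')(x, b) = 1
W = -12 (W = Mul(6, -2) = -12)
Mul(Mul(Mul(Add(-3, -2), 0), Function('O')(g, 3)), W) = Mul(Mul(Mul(Add(-3, -2), 0), 1), -12) = Mul(Mul(Mul(-5, 0), 1), -12) = Mul(Mul(0, 1), -12) = Mul(0, -12) = 0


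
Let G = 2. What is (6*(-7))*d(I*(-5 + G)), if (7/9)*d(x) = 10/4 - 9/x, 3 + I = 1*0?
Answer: -81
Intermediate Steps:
I = -3 (I = -3 + 1*0 = -3 + 0 = -3)
d(x) = 45/14 - 81/(7*x) (d(x) = 9*(10/4 - 9/x)/7 = 9*(10*(1/4) - 9/x)/7 = 9*(5/2 - 9/x)/7 = 45/14 - 81/(7*x))
(6*(-7))*d(I*(-5 + G)) = (6*(-7))*(9*(-18 + 5*(-3*(-5 + 2)))/(14*((-3*(-5 + 2))))) = -27*(-18 + 5*(-3*(-3)))/((-3*(-3))) = -27*(-18 + 5*9)/9 = -27*(-18 + 45)/9 = -27*27/9 = -42*27/14 = -81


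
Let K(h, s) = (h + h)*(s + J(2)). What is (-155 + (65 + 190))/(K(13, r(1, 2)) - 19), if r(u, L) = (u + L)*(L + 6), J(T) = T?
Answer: 100/657 ≈ 0.15221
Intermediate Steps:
r(u, L) = (6 + L)*(L + u) (r(u, L) = (L + u)*(6 + L) = (6 + L)*(L + u))
K(h, s) = 2*h*(2 + s) (K(h, s) = (h + h)*(s + 2) = (2*h)*(2 + s) = 2*h*(2 + s))
(-155 + (65 + 190))/(K(13, r(1, 2)) - 19) = (-155 + (65 + 190))/(2*13*(2 + (2² + 6*2 + 6*1 + 2*1)) - 19) = (-155 + 255)/(2*13*(2 + (4 + 12 + 6 + 2)) - 19) = 100/(2*13*(2 + 24) - 19) = 100/(2*13*26 - 19) = 100/(676 - 19) = 100/657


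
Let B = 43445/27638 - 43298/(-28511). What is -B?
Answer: -2435330519/787987018 ≈ -3.0906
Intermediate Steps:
B = 2435330519/787987018 (B = 43445*(1/27638) - 43298*(-1/28511) = 43445/27638 + 43298/28511 = 2435330519/787987018 ≈ 3.0906)
-B = -1*2435330519/787987018 = -2435330519/787987018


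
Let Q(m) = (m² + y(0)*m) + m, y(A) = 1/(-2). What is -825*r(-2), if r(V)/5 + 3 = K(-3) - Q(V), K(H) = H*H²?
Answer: 136125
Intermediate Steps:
y(A) = -½
K(H) = H³
Q(m) = m² + m/2 (Q(m) = (m² - m/2) + m = m² + m/2)
r(V) = -150 - 5*V*(½ + V) (r(V) = -15 + 5*((-3)³ - V*(½ + V)) = -15 + 5*(-27 - V*(½ + V)) = -15 + (-135 - 5*V*(½ + V)) = -150 - 5*V*(½ + V))
-825*r(-2) = -825*(-150 - 5/2*(-2)*(1 + 2*(-2))) = -825*(-150 - 5/2*(-2)*(1 - 4)) = -825*(-150 - 5/2*(-2)*(-3)) = -825*(-150 - 15) = -825*(-165) = 136125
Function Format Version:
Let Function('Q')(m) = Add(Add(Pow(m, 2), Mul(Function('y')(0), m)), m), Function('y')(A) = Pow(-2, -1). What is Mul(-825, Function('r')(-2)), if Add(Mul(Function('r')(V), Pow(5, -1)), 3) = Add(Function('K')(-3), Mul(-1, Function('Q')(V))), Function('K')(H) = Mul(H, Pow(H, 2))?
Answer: 136125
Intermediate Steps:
Function('y')(A) = Rational(-1, 2)
Function('K')(H) = Pow(H, 3)
Function('Q')(m) = Add(Pow(m, 2), Mul(Rational(1, 2), m)) (Function('Q')(m) = Add(Add(Pow(m, 2), Mul(Rational(-1, 2), m)), m) = Add(Pow(m, 2), Mul(Rational(1, 2), m)))
Function('r')(V) = Add(-150, Mul(-5, V, Add(Rational(1, 2), V))) (Function('r')(V) = Add(-15, Mul(5, Add(Pow(-3, 3), Mul(-1, Mul(V, Add(Rational(1, 2), V)))))) = Add(-15, Mul(5, Add(-27, Mul(-1, V, Add(Rational(1, 2), V))))) = Add(-15, Add(-135, Mul(-5, V, Add(Rational(1, 2), V)))) = Add(-150, Mul(-5, V, Add(Rational(1, 2), V))))
Mul(-825, Function('r')(-2)) = Mul(-825, Add(-150, Mul(Rational(-5, 2), -2, Add(1, Mul(2, -2))))) = Mul(-825, Add(-150, Mul(Rational(-5, 2), -2, Add(1, -4)))) = Mul(-825, Add(-150, Mul(Rational(-5, 2), -2, -3))) = Mul(-825, Add(-150, -15)) = Mul(-825, -165) = 136125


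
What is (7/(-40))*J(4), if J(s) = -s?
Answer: 7/10 ≈ 0.70000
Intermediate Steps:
(7/(-40))*J(4) = (7/(-40))*(-1*4) = -1/40*7*(-4) = -7/40*(-4) = 7/10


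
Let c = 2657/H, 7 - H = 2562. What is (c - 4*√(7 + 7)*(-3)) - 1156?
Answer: -2956237/2555 + 12*√14 ≈ -1112.1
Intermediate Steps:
H = -2555 (H = 7 - 1*2562 = 7 - 2562 = -2555)
c = -2657/2555 (c = 2657/(-2555) = 2657*(-1/2555) = -2657/2555 ≈ -1.0399)
(c - 4*√(7 + 7)*(-3)) - 1156 = (-2657/2555 - 4*√(7 + 7)*(-3)) - 1156 = (-2657/2555 - 4*√14*(-3)) - 1156 = (-2657/2555 - (-12)*√14) - 1156 = (-2657/2555 + 12*√14) - 1156 = -2956237/2555 + 12*√14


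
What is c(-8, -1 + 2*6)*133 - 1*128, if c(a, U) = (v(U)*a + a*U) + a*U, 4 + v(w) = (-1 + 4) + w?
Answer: -34176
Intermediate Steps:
v(w) = -1 + w (v(w) = -4 + ((-1 + 4) + w) = -4 + (3 + w) = -1 + w)
c(a, U) = a*(-1 + U) + 2*U*a (c(a, U) = ((-1 + U)*a + a*U) + a*U = (a*(-1 + U) + U*a) + U*a = (U*a + a*(-1 + U)) + U*a = a*(-1 + U) + 2*U*a)
c(-8, -1 + 2*6)*133 - 1*128 = -8*(-1 + 3*(-1 + 2*6))*133 - 1*128 = -8*(-1 + 3*(-1 + 12))*133 - 128 = -8*(-1 + 3*11)*133 - 128 = -8*(-1 + 33)*133 - 128 = -8*32*133 - 128 = -256*133 - 128 = -34048 - 128 = -34176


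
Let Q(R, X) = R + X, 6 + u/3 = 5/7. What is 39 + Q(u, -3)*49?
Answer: -885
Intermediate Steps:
u = -111/7 (u = -18 + 3*(5/7) = -18 + 15/7 = -111/7 ≈ -15.857)
39 + Q(u, -3)*49 = 39 + (-111/7 - 3)*49 = 39 - 132/7*49 = 39 - 924 = -885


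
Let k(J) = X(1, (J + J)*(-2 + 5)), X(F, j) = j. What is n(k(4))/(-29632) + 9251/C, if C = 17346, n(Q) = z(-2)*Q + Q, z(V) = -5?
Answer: 2154616/4015599 ≈ 0.53656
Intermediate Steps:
k(J) = 6*J (k(J) = (J + J)*(-2 + 5) = (2*J)*3 = 6*J)
n(Q) = -4*Q (n(Q) = -5*Q + Q = -4*Q)
n(k(4))/(-29632) + 9251/C = -24*4/(-29632) + 9251/17346 = -4*24*(-1/29632) + 9251*(1/17346) = -96*(-1/29632) + 9251/17346 = 3/926 + 9251/17346 = 2154616/4015599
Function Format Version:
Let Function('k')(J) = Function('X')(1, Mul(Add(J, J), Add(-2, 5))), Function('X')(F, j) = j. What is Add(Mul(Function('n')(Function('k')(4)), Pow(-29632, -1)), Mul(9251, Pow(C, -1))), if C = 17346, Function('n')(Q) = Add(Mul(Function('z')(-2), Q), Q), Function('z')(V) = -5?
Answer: Rational(2154616, 4015599) ≈ 0.53656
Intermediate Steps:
Function('k')(J) = Mul(6, J) (Function('k')(J) = Mul(Add(J, J), Add(-2, 5)) = Mul(Mul(2, J), 3) = Mul(6, J))
Function('n')(Q) = Mul(-4, Q) (Function('n')(Q) = Add(Mul(-5, Q), Q) = Mul(-4, Q))
Add(Mul(Function('n')(Function('k')(4)), Pow(-29632, -1)), Mul(9251, Pow(C, -1))) = Add(Mul(Mul(-4, Mul(6, 4)), Pow(-29632, -1)), Mul(9251, Pow(17346, -1))) = Add(Mul(Mul(-4, 24), Rational(-1, 29632)), Mul(9251, Rational(1, 17346))) = Add(Mul(-96, Rational(-1, 29632)), Rational(9251, 17346)) = Add(Rational(3, 926), Rational(9251, 17346)) = Rational(2154616, 4015599)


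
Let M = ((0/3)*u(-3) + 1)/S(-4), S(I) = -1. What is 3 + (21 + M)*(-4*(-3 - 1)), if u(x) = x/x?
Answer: 323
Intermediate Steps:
u(x) = 1
M = -1 (M = ((0/3)*1 + 1)/(-1) = ((0*(1/3))*1 + 1)*(-1) = (0*1 + 1)*(-1) = (0 + 1)*(-1) = 1*(-1) = -1)
3 + (21 + M)*(-4*(-3 - 1)) = 3 + (21 - 1)*(-4*(-3 - 1)) = 3 + 20*(-4*(-4)) = 3 + 20*16 = 3 + 320 = 323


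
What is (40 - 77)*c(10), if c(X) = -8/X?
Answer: 148/5 ≈ 29.600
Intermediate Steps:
(40 - 77)*c(10) = (40 - 77)*(-8/10) = -(-296)/10 = -37*(-⅘) = 148/5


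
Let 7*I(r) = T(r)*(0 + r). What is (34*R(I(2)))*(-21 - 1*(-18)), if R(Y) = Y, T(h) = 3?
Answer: -612/7 ≈ -87.429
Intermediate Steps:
I(r) = 3*r/7 (I(r) = (3*(0 + r))/7 = (3*r)/7 = 3*r/7)
(34*R(I(2)))*(-21 - 1*(-18)) = (34*((3/7)*2))*(-21 - 1*(-18)) = (34*(6/7))*(-21 + 18) = (204/7)*(-3) = -612/7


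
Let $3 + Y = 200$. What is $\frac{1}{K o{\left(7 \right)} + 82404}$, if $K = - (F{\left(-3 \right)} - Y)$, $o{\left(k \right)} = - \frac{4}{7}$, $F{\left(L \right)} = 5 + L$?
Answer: $\frac{7}{576048} \approx 1.2152 \cdot 10^{-5}$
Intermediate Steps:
$Y = 197$ ($Y = -3 + 200 = 197$)
$o{\left(k \right)} = - \frac{4}{7}$ ($o{\left(k \right)} = \left(-4\right) \frac{1}{7} = - \frac{4}{7}$)
$K = 195$ ($K = - (\left(5 - 3\right) - 197) = - (2 - 197) = \left(-1\right) \left(-195\right) = 195$)
$\frac{1}{K o{\left(7 \right)} + 82404} = \frac{1}{195 \left(- \frac{4}{7}\right) + 82404} = \frac{1}{- \frac{780}{7} + 82404} = \frac{1}{\frac{576048}{7}} = \frac{7}{576048}$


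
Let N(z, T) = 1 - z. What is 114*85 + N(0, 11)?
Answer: 9691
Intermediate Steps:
114*85 + N(0, 11) = 114*85 + (1 - 1*0) = 9690 + (1 + 0) = 9690 + 1 = 9691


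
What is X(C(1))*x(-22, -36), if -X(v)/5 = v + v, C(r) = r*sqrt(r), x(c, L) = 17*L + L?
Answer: 6480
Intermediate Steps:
x(c, L) = 18*L
C(r) = r**(3/2)
X(v) = -10*v (X(v) = -5*(v + v) = -10*v)
X(C(1))*x(-22, -36) = (-10*1**(3/2))*(18*(-36)) = -10*1*(-648) = -10*(-648) = 6480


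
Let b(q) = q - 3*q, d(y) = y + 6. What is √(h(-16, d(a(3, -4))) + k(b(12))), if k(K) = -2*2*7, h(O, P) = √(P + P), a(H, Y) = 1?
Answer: √(-28 + √14) ≈ 4.9253*I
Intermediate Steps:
d(y) = 6 + y
h(O, P) = √2*√P (h(O, P) = √(2*P) = √2*√P)
b(q) = -2*q
k(K) = -28 (k(K) = -4*7 = -28)
√(h(-16, d(a(3, -4))) + k(b(12))) = √(√2*√(6 + 1) - 28) = √(√2*√7 - 28) = √(√14 - 28) = √(-28 + √14)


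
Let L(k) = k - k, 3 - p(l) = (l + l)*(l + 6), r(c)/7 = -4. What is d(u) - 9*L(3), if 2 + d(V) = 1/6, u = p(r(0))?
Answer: -11/6 ≈ -1.8333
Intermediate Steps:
r(c) = -28 (r(c) = 7*(-4) = -28)
p(l) = 3 - 2*l*(6 + l) (p(l) = 3 - (l + l)*(l + 6) = 3 - 2*l*(6 + l))
u = -1229 (u = 3 - 12*(-28) - 2*(-28)² = 3 + 336 - 2*784 = 3 + 336 - 1568 = -1229)
d(V) = -11/6 (d(V) = -2 + 1/6 = -2 + 1*(⅙) = -2 + ⅙ = -11/6)
L(k) = 0
d(u) - 9*L(3) = -11/6 - 9*0 = -11/6 + 0 = -11/6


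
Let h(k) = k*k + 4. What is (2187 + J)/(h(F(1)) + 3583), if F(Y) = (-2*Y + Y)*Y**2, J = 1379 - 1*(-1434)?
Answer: 1250/897 ≈ 1.3935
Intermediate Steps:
J = 2813 (J = 1379 + 1434 = 2813)
F(Y) = -Y**3 (F(Y) = (-Y)*Y**2 = -Y**3)
h(k) = 4 + k**2 (h(k) = k**2 + 4 = 4 + k**2)
(2187 + J)/(h(F(1)) + 3583) = (2187 + 2813)/((4 + (-1*1**3)**2) + 3583) = 5000/((4 + (-1*1)**2) + 3583) = 5000/((4 + (-1)**2) + 3583) = 5000/((4 + 1) + 3583) = 5000/(5 + 3583) = 5000/3588 = 5000*(1/3588) = 1250/897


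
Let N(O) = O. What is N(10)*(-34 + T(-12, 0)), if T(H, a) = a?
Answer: -340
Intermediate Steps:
N(10)*(-34 + T(-12, 0)) = 10*(-34 + 0) = 10*(-34) = -340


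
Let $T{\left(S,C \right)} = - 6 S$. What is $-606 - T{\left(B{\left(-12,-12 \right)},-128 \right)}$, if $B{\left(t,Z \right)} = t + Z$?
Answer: $-750$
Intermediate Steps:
$B{\left(t,Z \right)} = Z + t$
$-606 - T{\left(B{\left(-12,-12 \right)},-128 \right)} = -606 - - 6 \left(-12 - 12\right) = -606 - \left(-6\right) \left(-24\right) = -606 - 144 = -750$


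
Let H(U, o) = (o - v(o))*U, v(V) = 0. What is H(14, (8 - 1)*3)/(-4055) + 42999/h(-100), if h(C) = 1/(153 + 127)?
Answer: 48821064306/4055 ≈ 1.2040e+7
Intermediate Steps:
h(C) = 1/280
H(U, o) = U*o (H(U, o) = (o - 1*0)*U = (o + 0)*U = o*U = U*o)
H(14, (8 - 1)*3)/(-4055) + 42999/h(-100) = (14*((8 - 1)*3))/(-4055) + 42999/(1/280) = (14*(7*3))*(-1/4055) + 42999*280 = (14*21)*(-1/4055) + 12039720 = 294*(-1/4055) + 12039720 = -294/4055 + 12039720 = 48821064306/4055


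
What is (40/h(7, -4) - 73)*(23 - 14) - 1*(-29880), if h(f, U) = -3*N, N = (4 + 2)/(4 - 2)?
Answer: 29183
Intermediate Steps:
N = 3 (N = 6/2 = 6*(½) = 3)
h(f, U) = -9 (h(f, U) = -3*3 = -9)
(40/h(7, -4) - 73)*(23 - 14) - 1*(-29880) = (40/(-9) - 73)*(23 - 14) - 1*(-29880) = (40*(-⅑) - 73)*9 + 29880 = (-40/9 - 73)*9 + 29880 = -697/9*9 + 29880 = -697 + 29880 = 29183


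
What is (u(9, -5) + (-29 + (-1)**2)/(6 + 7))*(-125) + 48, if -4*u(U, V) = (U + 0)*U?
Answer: 148121/52 ≈ 2848.5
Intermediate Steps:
u(U, V) = -U**2/4 (u(U, V) = -(U + 0)*U/4 = -U*U/4 = -U**2/4)
(u(9, -5) + (-29 + (-1)**2)/(6 + 7))*(-125) + 48 = (-1/4*9**2 + (-29 + (-1)**2)/(6 + 7))*(-125) + 48 = (-1/4*81 + (-29 + 1)/13)*(-125) + 48 = (-81/4 - 28*1/13)*(-125) + 48 = (-81/4 - 28/13)*(-125) + 48 = -1165/52*(-125) + 48 = 145625/52 + 48 = 148121/52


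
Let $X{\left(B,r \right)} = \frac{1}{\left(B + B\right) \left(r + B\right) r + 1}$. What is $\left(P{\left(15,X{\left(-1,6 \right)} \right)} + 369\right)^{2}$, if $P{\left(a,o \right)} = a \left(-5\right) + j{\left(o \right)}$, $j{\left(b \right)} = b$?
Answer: $\frac{300849025}{3481} \approx 86426.0$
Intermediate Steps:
$X{\left(B,r \right)} = \frac{1}{1 + 2 B r \left(B + r\right)}$ ($X{\left(B,r \right)} = \frac{1}{2 B \left(B + r\right) r + 1} = \frac{1}{2 B r \left(B + r\right) + 1} = \frac{1}{1 + 2 B r \left(B + r\right)}$)
$P{\left(a,o \right)} = o - 5 a$ ($P{\left(a,o \right)} = a \left(-5\right) + o = - 5 a + o = o - 5 a$)
$\left(P{\left(15,X{\left(-1,6 \right)} \right)} + 369\right)^{2} = \left(\left(\frac{1}{1 + 2 \left(-1\right) 6^{2} + 2 \cdot 6 \left(-1\right)^{2}} - 75\right) + 369\right)^{2} = \left(\left(\frac{1}{1 + 2 \left(-1\right) 36 + 2 \cdot 6 \cdot 1} - 75\right) + 369\right)^{2} = \left(\left(\frac{1}{1 - 72 + 12} - 75\right) + 369\right)^{2} = \left(\left(\frac{1}{-59} - 75\right) + 369\right)^{2} = \left(\left(- \frac{1}{59} - 75\right) + 369\right)^{2} = \left(- \frac{4426}{59} + 369\right)^{2} = \left(\frac{17345}{59}\right)^{2} = \frac{300849025}{3481}$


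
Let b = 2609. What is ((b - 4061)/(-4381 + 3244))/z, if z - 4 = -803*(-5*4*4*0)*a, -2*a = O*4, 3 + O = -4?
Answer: 121/379 ≈ 0.31926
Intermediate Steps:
O = -7 (O = -3 - 4 = -7)
a = 14 (a = -(-7)*4/2 = -½*(-28) = 14)
z = 4 (z = 4 - 803*(-5*4*4*0)*14 = 4 - 803*(-80*0)*14 = 4 - 803*(-5*0)*14 = 4 - 0*14 = 4 - 803*0 = 4 + 0 = 4)
((b - 4061)/(-4381 + 3244))/z = ((2609 - 4061)/(-4381 + 3244))/4 = -1452/(-1137)*(¼) = -1452*(-1/1137)*(¼) = (484/379)*(¼) = 121/379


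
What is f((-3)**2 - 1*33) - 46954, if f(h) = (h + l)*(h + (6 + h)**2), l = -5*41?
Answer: -115654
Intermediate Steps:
l = -205
f(h) = (-205 + h)*(h + (6 + h)**2) (f(h) = (h - 205)*(h + (6 + h)**2) = (-205 + h)*(h + (6 + h)**2))
f((-3)**2 - 1*33) - 46954 = (-7380 + ((-3)**2 - 1*33)**3 - 2629*((-3)**2 - 1*33) - 192*((-3)**2 - 1*33)**2) - 46954 = (-7380 + (9 - 33)**3 - 2629*(9 - 33) - 192*(9 - 33)**2) - 46954 = (-7380 + (-24)**3 - 2629*(-24) - 192*(-24)**2) - 46954 = (-7380 - 13824 + 63096 - 192*576) - 46954 = (-7380 - 13824 + 63096 - 110592) - 46954 = -68700 - 46954 = -115654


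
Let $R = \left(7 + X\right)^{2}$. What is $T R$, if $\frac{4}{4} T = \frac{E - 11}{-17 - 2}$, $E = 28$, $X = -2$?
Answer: $- \frac{425}{19} \approx -22.368$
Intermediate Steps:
$R = 25$ ($R = \left(7 - 2\right)^{2} = 5^{2} = 25$)
$T = - \frac{17}{19}$ ($T = \frac{28 - 11}{-17 - 2} = \frac{17}{-19} = 17 \left(- \frac{1}{19}\right) = - \frac{17}{19} \approx -0.89474$)
$T R = \left(- \frac{17}{19}\right) 25 = - \frac{425}{19}$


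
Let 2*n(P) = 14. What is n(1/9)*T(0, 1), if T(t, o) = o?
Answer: 7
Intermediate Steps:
n(P) = 7 (n(P) = (1/2)*14 = 7)
n(1/9)*T(0, 1) = 7*1 = 7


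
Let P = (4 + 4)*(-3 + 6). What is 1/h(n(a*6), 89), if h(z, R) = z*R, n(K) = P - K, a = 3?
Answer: 1/534 ≈ 0.0018727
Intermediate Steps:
P = 24 (P = 8*3 = 24)
n(K) = 24 - K
h(z, R) = R*z
1/h(n(a*6), 89) = 1/(89*(24 - 3*6)) = 1/(89*(24 - 1*18)) = 1/(89*(24 - 18)) = 1/(89*6) = 1/534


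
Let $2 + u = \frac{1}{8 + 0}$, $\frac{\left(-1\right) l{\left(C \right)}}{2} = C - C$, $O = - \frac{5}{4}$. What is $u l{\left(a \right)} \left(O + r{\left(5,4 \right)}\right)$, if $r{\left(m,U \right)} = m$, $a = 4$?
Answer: $0$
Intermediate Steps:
$O = - \frac{5}{4}$ ($O = \left(-5\right) \frac{1}{4} = - \frac{5}{4} \approx -1.25$)
$l{\left(C \right)} = 0$ ($l{\left(C \right)} = - 2 \left(C - C\right) = \left(-2\right) 0 = 0$)
$u = - \frac{15}{8}$ ($u = -2 + \frac{1}{8 + 0} = -2 + \frac{1}{8} = - \frac{15}{8} \approx -1.875$)
$u l{\left(a \right)} \left(O + r{\left(5,4 \right)}\right) = - \frac{15 \cdot 0 \left(- \frac{5}{4} + 5\right)}{8} = - \frac{15 \cdot 0 \cdot \frac{15}{4}}{8} = \left(- \frac{15}{8}\right) 0 = 0$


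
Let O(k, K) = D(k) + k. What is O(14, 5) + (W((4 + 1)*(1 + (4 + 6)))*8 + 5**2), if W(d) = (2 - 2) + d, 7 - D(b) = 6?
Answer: 480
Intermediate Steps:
D(b) = 1 (D(b) = 7 - 1*6 = 7 - 6 = 1)
O(k, K) = 1 + k
W(d) = d (W(d) = 0 + d = d)
O(14, 5) + (W((4 + 1)*(1 + (4 + 6)))*8 + 5**2) = (1 + 14) + (((4 + 1)*(1 + (4 + 6)))*8 + 5**2) = 15 + ((5*(1 + 10))*8 + 25) = 15 + ((5*11)*8 + 25) = 15 + (55*8 + 25) = 15 + (440 + 25) = 15 + 465 = 480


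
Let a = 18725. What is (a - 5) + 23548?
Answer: 42268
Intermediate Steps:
(a - 5) + 23548 = (18725 - 5) + 23548 = 18720 + 23548 = 42268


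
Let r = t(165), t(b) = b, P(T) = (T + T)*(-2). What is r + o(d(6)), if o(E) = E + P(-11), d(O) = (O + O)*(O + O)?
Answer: 353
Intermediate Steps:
P(T) = -4*T (P(T) = (2*T)*(-2) = -4*T)
d(O) = 4*O² (d(O) = (2*O)*(2*O) = 4*O²)
o(E) = 44 + E (o(E) = E - 4*(-11) = E + 44 = 44 + E)
r = 165
r + o(d(6)) = 165 + (44 + 4*6²) = 165 + (44 + 4*36) = 165 + (44 + 144) = 165 + 188 = 353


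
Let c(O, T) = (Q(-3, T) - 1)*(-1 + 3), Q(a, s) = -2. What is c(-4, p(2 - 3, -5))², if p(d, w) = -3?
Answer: 36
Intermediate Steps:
c(O, T) = -6 (c(O, T) = (-2 - 1)*(-1 + 3) = -3*2 = -6)
c(-4, p(2 - 3, -5))² = (-6)² = 36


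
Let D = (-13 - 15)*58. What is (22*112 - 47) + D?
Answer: 793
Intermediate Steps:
D = -1624 (D = -28*58 = -1624)
(22*112 - 47) + D = (22*112 - 47) - 1624 = (2464 - 47) - 1624 = 2417 - 1624 = 793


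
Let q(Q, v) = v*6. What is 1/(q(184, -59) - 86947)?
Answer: -1/87301 ≈ -1.1455e-5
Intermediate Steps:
q(Q, v) = 6*v
1/(q(184, -59) - 86947) = 1/(6*(-59) - 86947) = 1/(-354 - 86947) = 1/(-87301) = -1/87301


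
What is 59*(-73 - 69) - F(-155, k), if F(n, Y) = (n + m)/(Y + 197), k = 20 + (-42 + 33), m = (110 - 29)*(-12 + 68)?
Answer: -134385/16 ≈ -8399.1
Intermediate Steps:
m = 4536 (m = 81*56 = 4536)
k = 11 (k = 20 - 9 = 11)
F(n, Y) = (4536 + n)/(197 + Y) (F(n, Y) = (n + 4536)/(Y + 197) = (4536 + n)/(197 + Y))
59*(-73 - 69) - F(-155, k) = 59*(-73 - 69) - (4536 - 155)/(197 + 11) = 59*(-142) - 4381/208 = -8378 - 4381/208 = -8378 - 1*337/16 = -8378 - 337/16 = -134385/16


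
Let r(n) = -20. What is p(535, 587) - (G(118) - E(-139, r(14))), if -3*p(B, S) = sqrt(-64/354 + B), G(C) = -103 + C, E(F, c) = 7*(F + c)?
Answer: -1128 - sqrt(16755351)/531 ≈ -1135.7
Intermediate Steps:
E(F, c) = 7*F + 7*c
p(B, S) = -sqrt(-32/177 + B)/3 (p(B, S) = -sqrt(-64/354 + B)/3 = -sqrt(-64*1/354 + B)/3 = -sqrt(-32/177 + B)/3)
p(535, 587) - (G(118) - E(-139, r(14))) = -sqrt(-5664 + 31329*535)/531 - ((-103 + 118) - (7*(-139) + 7*(-20))) = -sqrt(-5664 + 16761015)/531 - (15 - (-973 - 140)) = -sqrt(16755351)/531 - (15 - 1*(-1113)) = -sqrt(16755351)/531 - (15 + 1113) = -sqrt(16755351)/531 - 1*1128 = -sqrt(16755351)/531 - 1128 = -1128 - sqrt(16755351)/531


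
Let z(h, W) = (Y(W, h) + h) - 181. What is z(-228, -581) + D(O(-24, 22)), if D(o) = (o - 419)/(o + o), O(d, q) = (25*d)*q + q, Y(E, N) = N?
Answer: -16775175/26356 ≈ -636.48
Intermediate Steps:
O(d, q) = q + 25*d*q (O(d, q) = 25*d*q + q = q + 25*d*q)
z(h, W) = -181 + 2*h (z(h, W) = (h + h) - 181 = 2*h - 181 = -181 + 2*h)
D(o) = (-419 + o)/(2*o) (D(o) = (-419 + o)/((2*o)) = (-419 + o)*(1/(2*o)) = (-419 + o)/(2*o))
z(-228, -581) + D(O(-24, 22)) = (-181 + 2*(-228)) + (-419 + 22*(1 + 25*(-24)))/(2*((22*(1 + 25*(-24))))) = (-181 - 456) + (-419 + 22*(1 - 600))/(2*((22*(1 - 600)))) = -637 + (-419 + 22*(-599))/(2*((22*(-599)))) = -637 + (½)*(-419 - 13178)/(-13178) = -637 + (½)*(-1/13178)*(-13597) = -637 + 13597/26356 = -16775175/26356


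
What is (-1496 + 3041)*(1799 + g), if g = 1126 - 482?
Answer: 3774435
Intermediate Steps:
g = 644
(-1496 + 3041)*(1799 + g) = (-1496 + 3041)*(1799 + 644) = 1545*2443 = 3774435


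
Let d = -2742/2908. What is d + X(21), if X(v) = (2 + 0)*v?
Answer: 59697/1454 ≈ 41.057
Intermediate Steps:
d = -1371/1454 (d = -2742*1/2908 = -1371/1454 ≈ -0.94292)
X(v) = 2*v
d + X(21) = -1371/1454 + 2*21 = -1371/1454 + 42 = 59697/1454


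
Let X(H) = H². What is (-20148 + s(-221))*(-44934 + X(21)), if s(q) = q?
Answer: 906277917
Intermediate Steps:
(-20148 + s(-221))*(-44934 + X(21)) = (-20148 - 221)*(-44934 + 21²) = -20369*(-44934 + 441) = -20369*(-44493) = 906277917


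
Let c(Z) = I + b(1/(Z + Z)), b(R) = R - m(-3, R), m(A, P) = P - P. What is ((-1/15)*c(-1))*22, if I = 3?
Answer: -11/3 ≈ -3.6667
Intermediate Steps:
m(A, P) = 0
b(R) = R (b(R) = R - 1*0 = R + 0 = R)
c(Z) = 3 + 1/(2*Z) (c(Z) = 3 + 1/(Z + Z) = 3 + 1/(2*Z))
((-1/15)*c(-1))*22 = ((-1/15)*(3 + (½)/(-1)))*22 = ((-1*1/15)*(3 + (½)*(-1)))*22 = -(3 - ½)/15*22 = -1/15*5/2*22 = -⅙*22 = -11/3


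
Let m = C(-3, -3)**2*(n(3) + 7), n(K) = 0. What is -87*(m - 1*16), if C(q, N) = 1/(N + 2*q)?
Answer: 37381/27 ≈ 1384.5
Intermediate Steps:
m = 7/81 (m = (1/(-3 + 2*(-3)))**2*(0 + 7) = (1/(-3 - 6))**2*7 = (1/(-9))**2*7 = (-1/9)**2*7 = (1/81)*7 = 7/81 ≈ 0.086420)
-87*(m - 1*16) = -87*(7/81 - 1*16) = -87*(7/81 - 16) = -87*(-1289/81) = 37381/27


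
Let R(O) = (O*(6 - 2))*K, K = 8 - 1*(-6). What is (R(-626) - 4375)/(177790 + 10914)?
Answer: -39431/188704 ≈ -0.20896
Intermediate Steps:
K = 14 (K = 8 + 6 = 14)
R(O) = 56*O (R(O) = (O*(6 - 2))*14 = (O*4)*14 = (4*O)*14 = 56*O)
(R(-626) - 4375)/(177790 + 10914) = (56*(-626) - 4375)/(177790 + 10914) = (-35056 - 4375)/188704 = -39431*1/188704 = -39431/188704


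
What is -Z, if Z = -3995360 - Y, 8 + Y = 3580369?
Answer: 7575721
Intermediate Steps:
Y = 3580361 (Y = -8 + 3580369 = 3580361)
Z = -7575721 (Z = -3995360 - 1*3580361 = -3995360 - 3580361 = -7575721)
-Z = -1*(-7575721) = 7575721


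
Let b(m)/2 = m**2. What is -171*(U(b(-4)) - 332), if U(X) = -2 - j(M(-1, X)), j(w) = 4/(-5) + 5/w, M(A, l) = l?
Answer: 9120627/160 ≈ 57004.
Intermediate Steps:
b(m) = 2*m**2
j(w) = -4/5 + 5/w (j(w) = 4*(-1/5) + 5/w = -4/5 + 5/w)
U(X) = -6/5 - 5/X (U(X) = -2 - (-4/5 + 5/X) = -2 + (4/5 - 5/X) = -6/5 - 5/X)
-171*(U(b(-4)) - 332) = -171*((-6/5 - 5/(2*(-4)**2)) - 332) = -171*((-6/5 - 5/(2*16)) - 332) = -171*((-6/5 - 5/32) - 332) = -171*(-217/160 - 332) = -171*(-53337/160) = 9120627/160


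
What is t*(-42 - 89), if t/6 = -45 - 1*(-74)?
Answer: -22794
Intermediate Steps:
t = 174 (t = 6*(-45 - 1*(-74)) = 6*(-45 + 74) = 6*29 = 174)
t*(-42 - 89) = 174*(-42 - 89) = 174*(-131) = -22794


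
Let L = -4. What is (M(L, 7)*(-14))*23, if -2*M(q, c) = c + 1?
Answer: 1288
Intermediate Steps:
M(q, c) = -½ - c/2 (M(q, c) = -(c + 1)/2 = -(1 + c)/2 = -½ - c/2)
(M(L, 7)*(-14))*23 = ((-½ - ½*7)*(-14))*23 = ((-½ - 7/2)*(-14))*23 = -4*(-14)*23 = 56*23 = 1288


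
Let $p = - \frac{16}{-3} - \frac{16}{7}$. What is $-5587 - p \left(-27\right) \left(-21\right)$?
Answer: $-7315$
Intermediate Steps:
$p = \frac{64}{21}$ ($p = \left(-16\right) \left(- \frac{1}{3}\right) - \frac{16}{7} = \frac{16}{3} - \frac{16}{7} = \frac{64}{21} \approx 3.0476$)
$-5587 - p \left(-27\right) \left(-21\right) = -5587 - \frac{64}{21} \left(-27\right) \left(-21\right) = -5587 - \left(- \frac{576}{7}\right) \left(-21\right) = -5587 - 1728 = -7315$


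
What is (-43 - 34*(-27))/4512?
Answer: 875/4512 ≈ 0.19393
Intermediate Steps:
(-43 - 34*(-27))/4512 = (-43 + 918)*(1/4512) = 875*(1/4512) = 875/4512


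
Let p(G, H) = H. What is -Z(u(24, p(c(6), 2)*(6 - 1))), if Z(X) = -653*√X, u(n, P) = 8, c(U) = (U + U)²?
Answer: 1306*√2 ≈ 1847.0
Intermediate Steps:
c(U) = 4*U² (c(U) = (2*U)² = 4*U²)
-Z(u(24, p(c(6), 2)*(6 - 1))) = -(-653)*√8 = -(-653)*2*√2 = -(-1306)*√2 = 1306*√2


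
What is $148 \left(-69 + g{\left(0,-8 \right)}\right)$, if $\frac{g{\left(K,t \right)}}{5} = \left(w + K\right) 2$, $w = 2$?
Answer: $-7252$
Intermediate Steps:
$g{\left(K,t \right)} = 20 + 10 K$ ($g{\left(K,t \right)} = 5 \left(2 + K\right) 2 = 5 \left(4 + 2 K\right) = 20 + 10 K$)
$148 \left(-69 + g{\left(0,-8 \right)}\right) = 148 \left(-69 + \left(20 + 10 \cdot 0\right)\right) = 148 \left(-69 + \left(20 + 0\right)\right) = 148 \left(-69 + 20\right) = 148 \left(-49\right) = -7252$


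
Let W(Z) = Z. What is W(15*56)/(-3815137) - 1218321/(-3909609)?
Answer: 516086383713/1657299327937 ≈ 0.31140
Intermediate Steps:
W(15*56)/(-3815137) - 1218321/(-3909609) = (15*56)/(-3815137) - 1218321/(-3909609) = 840*(-1/3815137) - 1218321*(-1/3909609) = -840/3815137 + 135369/434401 = 516086383713/1657299327937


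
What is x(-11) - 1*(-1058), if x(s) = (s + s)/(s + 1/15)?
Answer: 86921/82 ≈ 1060.0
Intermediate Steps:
x(s) = 2*s/(1/15 + s) (x(s) = (2*s)/(s + 1/15) = (2*s)/(1/15 + s) = 2*s/(1/15 + s))
x(-11) - 1*(-1058) = 30*(-11)/(1 + 15*(-11)) - 1*(-1058) = 30*(-11)/(1 - 165) + 1058 = 30*(-11)/(-164) + 1058 = 30*(-11)*(-1/164) + 1058 = 165/82 + 1058 = 86921/82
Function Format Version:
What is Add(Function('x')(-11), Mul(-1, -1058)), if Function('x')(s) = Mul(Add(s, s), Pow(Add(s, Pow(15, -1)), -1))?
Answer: Rational(86921, 82) ≈ 1060.0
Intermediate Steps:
Function('x')(s) = Mul(2, s, Pow(Add(Rational(1, 15), s), -1)) (Function('x')(s) = Mul(Mul(2, s), Pow(Add(s, Rational(1, 15)), -1)) = Mul(Mul(2, s), Pow(Add(Rational(1, 15), s), -1)) = Mul(2, s, Pow(Add(Rational(1, 15), s), -1)))
Add(Function('x')(-11), Mul(-1, -1058)) = Add(Mul(30, -11, Pow(Add(1, Mul(15, -11)), -1)), Mul(-1, -1058)) = Add(Mul(30, -11, Pow(Add(1, -165), -1)), 1058) = Add(Mul(30, -11, Pow(-164, -1)), 1058) = Add(Mul(30, -11, Rational(-1, 164)), 1058) = Add(Rational(165, 82), 1058) = Rational(86921, 82)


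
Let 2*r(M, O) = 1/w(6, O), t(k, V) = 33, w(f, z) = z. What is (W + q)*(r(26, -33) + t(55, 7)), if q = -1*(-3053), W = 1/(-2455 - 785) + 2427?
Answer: 3513915293/19440 ≈ 1.8076e+5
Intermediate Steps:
r(M, O) = 1/(2*O)
W = 7863479/3240 (W = 1/(-3240) + 2427 = -1/3240 + 2427 = 7863479/3240 ≈ 2427.0)
q = 3053
(W + q)*(r(26, -33) + t(55, 7)) = (7863479/3240 + 3053)*((½)/(-33) + 33) = 17755199*((½)*(-1/33) + 33)/3240 = 17755199*(-1/66 + 33)/3240 = (17755199/3240)*(2177/66) = 3513915293/19440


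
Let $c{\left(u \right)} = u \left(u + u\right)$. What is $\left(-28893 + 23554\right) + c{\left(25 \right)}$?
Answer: $-4089$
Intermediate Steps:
$c{\left(u \right)} = 2 u^{2}$ ($c{\left(u \right)} = u 2 u = 2 u^{2}$)
$\left(-28893 + 23554\right) + c{\left(25 \right)} = \left(-28893 + 23554\right) + 2 \cdot 25^{2} = -5339 + 2 \cdot 625 = -5339 + 1250 = -4089$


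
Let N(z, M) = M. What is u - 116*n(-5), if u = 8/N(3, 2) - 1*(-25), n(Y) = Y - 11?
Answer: 1885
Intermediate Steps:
n(Y) = -11 + Y
u = 29 (u = 8/2 - 1*(-25) = 8*(½) + 25 = 4 + 25 = 29)
u - 116*n(-5) = 29 - 116*(-11 - 5) = 29 - 116*(-16) = 29 + 1856 = 1885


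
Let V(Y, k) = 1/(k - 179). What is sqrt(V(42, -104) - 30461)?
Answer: 4*I*sqrt(152474457)/283 ≈ 174.53*I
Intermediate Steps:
V(Y, k) = 1/(-179 + k)
sqrt(V(42, -104) - 30461) = sqrt(1/(-179 - 104) - 30461) = sqrt(1/(-283) - 30461) = sqrt(-1/283 - 30461) = sqrt(-8620464/283) = 4*I*sqrt(152474457)/283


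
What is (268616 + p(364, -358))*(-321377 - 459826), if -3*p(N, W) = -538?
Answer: -209983720786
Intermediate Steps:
p(N, W) = 538/3 (p(N, W) = -⅓*(-538) = 538/3)
(268616 + p(364, -358))*(-321377 - 459826) = (268616 + 538/3)*(-321377 - 459826) = (806386/3)*(-781203) = -209983720786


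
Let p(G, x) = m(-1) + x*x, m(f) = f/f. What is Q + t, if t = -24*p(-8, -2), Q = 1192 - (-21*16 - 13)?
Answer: 1421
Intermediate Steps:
m(f) = 1
p(G, x) = 1 + x**2 (p(G, x) = 1 + x*x = 1 + x**2)
Q = 1541 (Q = 1192 - (-336 - 13) = 1192 - 1*(-349) = 1192 + 349 = 1541)
t = -120 (t = -24*(1 + (-2)**2) = -24*(1 + 4) = -24*5 = -120)
Q + t = 1541 - 120 = 1421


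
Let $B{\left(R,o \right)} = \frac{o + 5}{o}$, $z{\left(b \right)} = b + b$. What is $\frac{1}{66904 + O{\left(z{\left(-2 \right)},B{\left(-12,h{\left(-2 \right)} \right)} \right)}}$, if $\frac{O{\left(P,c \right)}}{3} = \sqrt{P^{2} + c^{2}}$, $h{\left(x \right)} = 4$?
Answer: $\frac{1070464}{71618320423} - \frac{12 \sqrt{337}}{71618320423} \approx 1.4944 \cdot 10^{-5}$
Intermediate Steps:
$z{\left(b \right)} = 2 b$
$B{\left(R,o \right)} = \frac{5 + o}{o}$
$O{\left(P,c \right)} = 3 \sqrt{P^{2} + c^{2}}$
$\frac{1}{66904 + O{\left(z{\left(-2 \right)},B{\left(-12,h{\left(-2 \right)} \right)} \right)}} = \frac{1}{66904 + 3 \sqrt{\left(2 \left(-2\right)\right)^{2} + \left(\frac{5 + 4}{4}\right)^{2}}} = \frac{1}{66904 + 3 \sqrt{\left(-4\right)^{2} + \left(\frac{1}{4} \cdot 9\right)^{2}}} = \frac{1}{66904 + 3 \sqrt{16 + \left(\frac{9}{4}\right)^{2}}} = \frac{1}{66904 + 3 \sqrt{16 + \frac{81}{16}}} = \frac{1}{66904 + 3 \sqrt{\frac{337}{16}}} = \frac{1}{66904 + 3 \frac{\sqrt{337}}{4}} = \frac{1}{66904 + \frac{3 \sqrt{337}}{4}}$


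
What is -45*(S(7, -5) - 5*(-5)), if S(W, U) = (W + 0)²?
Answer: -3330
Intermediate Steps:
S(W, U) = W²
-45*(S(7, -5) - 5*(-5)) = -45*(7² - 5*(-5)) = -45*(49 + 25) = -45*74 = -3330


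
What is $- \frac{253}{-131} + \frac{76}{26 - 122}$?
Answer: $\frac{3583}{3144} \approx 1.1396$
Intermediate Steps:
$- \frac{253}{-131} + \frac{76}{26 - 122} = \left(-253\right) \left(- \frac{1}{131}\right) + \frac{76}{26 - 122} = \frac{253}{131} + \frac{76}{-96} = \frac{253}{131} + 76 \left(- \frac{1}{96}\right) = \frac{253}{131} - \frac{19}{24} = \frac{3583}{3144}$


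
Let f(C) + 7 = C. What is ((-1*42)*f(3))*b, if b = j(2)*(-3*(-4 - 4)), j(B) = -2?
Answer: -8064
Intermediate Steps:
f(C) = -7 + C
b = -48 (b = -(-6)*(-4 - 4) = -(-6)*(-8) = -2*24 = -48)
((-1*42)*f(3))*b = ((-1*42)*(-7 + 3))*(-48) = -42*(-4)*(-48) = 168*(-48) = -8064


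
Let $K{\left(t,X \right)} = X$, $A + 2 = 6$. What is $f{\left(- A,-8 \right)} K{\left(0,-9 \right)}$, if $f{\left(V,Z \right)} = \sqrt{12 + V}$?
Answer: $- 18 \sqrt{2} \approx -25.456$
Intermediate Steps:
$A = 4$ ($A = -2 + 6 = 4$)
$f{\left(- A,-8 \right)} K{\left(0,-9 \right)} = \sqrt{12 - 4} \left(-9\right) = \sqrt{8} \left(-9\right) = 2 \sqrt{2} \left(-9\right) = - 18 \sqrt{2}$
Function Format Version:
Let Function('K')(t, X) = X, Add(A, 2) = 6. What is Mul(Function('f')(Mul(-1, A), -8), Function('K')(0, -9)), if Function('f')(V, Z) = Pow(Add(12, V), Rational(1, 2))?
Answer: Mul(-18, Pow(2, Rational(1, 2))) ≈ -25.456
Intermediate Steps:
A = 4 (A = Add(-2, 6) = 4)
Mul(Function('f')(Mul(-1, A), -8), Function('K')(0, -9)) = Mul(Pow(Add(12, Mul(-1, 4)), Rational(1, 2)), -9) = Mul(Pow(Add(12, -4), Rational(1, 2)), -9) = Mul(Pow(8, Rational(1, 2)), -9) = Mul(Mul(2, Pow(2, Rational(1, 2))), -9) = Mul(-18, Pow(2, Rational(1, 2)))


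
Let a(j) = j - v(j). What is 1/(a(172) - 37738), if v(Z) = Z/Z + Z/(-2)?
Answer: -1/37481 ≈ -2.6680e-5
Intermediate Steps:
v(Z) = 1 - Z/2 (v(Z) = 1 + Z*(-½) = 1 - Z/2)
a(j) = -1 + 3*j/2 (a(j) = j - (1 - j/2) = j + (-1 + j/2) = -1 + 3*j/2)
1/(a(172) - 37738) = 1/((-1 + (3/2)*172) - 37738) = 1/((-1 + 258) - 37738) = 1/(257 - 37738) = 1/(-37481) = -1/37481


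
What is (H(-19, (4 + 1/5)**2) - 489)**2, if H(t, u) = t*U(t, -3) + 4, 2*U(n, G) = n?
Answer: 370881/4 ≈ 92720.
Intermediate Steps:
U(n, G) = n/2
H(t, u) = 4 + t**2/2 (H(t, u) = t*(t/2) + 4 = t**2/2 + 4 = 4 + t**2/2)
(H(-19, (4 + 1/5)**2) - 489)**2 = ((4 + (1/2)*(-19)**2) - 489)**2 = ((4 + (1/2)*361) - 489)**2 = ((4 + 361/2) - 489)**2 = (369/2 - 489)**2 = (-609/2)**2 = 370881/4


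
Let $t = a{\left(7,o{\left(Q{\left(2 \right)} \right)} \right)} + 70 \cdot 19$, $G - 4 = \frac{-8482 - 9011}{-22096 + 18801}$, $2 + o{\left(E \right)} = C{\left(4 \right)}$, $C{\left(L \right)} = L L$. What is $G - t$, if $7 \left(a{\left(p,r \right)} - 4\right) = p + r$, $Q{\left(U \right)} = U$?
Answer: $- \frac{4374742}{3295} \approx -1327.7$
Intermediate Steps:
$C{\left(L \right)} = L^{2}$
$o{\left(E \right)} = 14$ ($o{\left(E \right)} = -2 + 4^{2} = -2 + 16 = 14$)
$a{\left(p,r \right)} = 4 + \frac{p}{7} + \frac{r}{7}$ ($a{\left(p,r \right)} = 4 + \frac{p + r}{7} = 4 + \left(\frac{p}{7} + \frac{r}{7}\right) = 4 + \frac{p}{7} + \frac{r}{7}$)
$G = \frac{30673}{3295}$ ($G = 4 + \frac{-8482 - 9011}{-22096 + 18801} = 4 - \frac{17493}{-3295} = 4 - - \frac{17493}{3295} = 4 + \frac{17493}{3295} = \frac{30673}{3295} \approx 9.309$)
$t = 1337$ ($t = \left(4 + \frac{1}{7} \cdot 7 + \frac{1}{7} \cdot 14\right) + 70 \cdot 19 = \left(4 + 1 + 2\right) + 1330 = 7 + 1330 = 1337$)
$G - t = \frac{30673}{3295} - 1337 = - \frac{4374742}{3295}$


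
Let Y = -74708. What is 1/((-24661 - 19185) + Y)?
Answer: -1/118554 ≈ -8.4350e-6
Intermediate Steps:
1/((-24661 - 19185) + Y) = 1/((-24661 - 19185) - 74708) = 1/(-43846 - 74708) = 1/(-118554) = -1/118554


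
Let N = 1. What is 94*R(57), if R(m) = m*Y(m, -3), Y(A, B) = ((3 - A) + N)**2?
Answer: 15050622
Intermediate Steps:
Y(A, B) = (4 - A)**2 (Y(A, B) = ((3 - A) + 1)**2 = (4 - A)**2)
R(m) = m*(4 - m)**2
94*R(57) = 94*(57*(4 - 1*57)**2) = 94*(57*(4 - 57)**2) = 94*(57*(-53)**2) = 94*(57*2809) = 94*160113 = 15050622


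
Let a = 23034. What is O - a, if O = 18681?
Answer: -4353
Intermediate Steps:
O - a = 18681 - 1*23034 = 18681 - 23034 = -4353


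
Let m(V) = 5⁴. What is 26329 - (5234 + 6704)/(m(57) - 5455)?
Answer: 63590504/2415 ≈ 26331.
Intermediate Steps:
m(V) = 625
26329 - (5234 + 6704)/(m(57) - 5455) = 26329 - (5234 + 6704)/(625 - 5455) = 26329 - 11938/(-4830) = 26329 - 11938*(-1)/4830 = 26329 - 1*(-5969/2415) = 26329 + 5969/2415 = 63590504/2415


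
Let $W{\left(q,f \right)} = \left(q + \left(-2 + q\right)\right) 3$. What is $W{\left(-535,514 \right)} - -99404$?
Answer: $96188$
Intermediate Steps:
$W{\left(q,f \right)} = -6 + 6 q$ ($W{\left(q,f \right)} = \left(-2 + 2 q\right) 3 = -6 + 6 q$)
$W{\left(-535,514 \right)} - -99404 = \left(-6 + 6 \left(-535\right)\right) - -99404 = \left(-6 - 3210\right) + 99404 = -3216 + 99404 = 96188$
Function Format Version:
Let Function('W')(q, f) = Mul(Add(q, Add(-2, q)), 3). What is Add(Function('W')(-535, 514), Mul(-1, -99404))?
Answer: 96188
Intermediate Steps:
Function('W')(q, f) = Add(-6, Mul(6, q)) (Function('W')(q, f) = Mul(Add(-2, Mul(2, q)), 3) = Add(-6, Mul(6, q)))
Add(Function('W')(-535, 514), Mul(-1, -99404)) = Add(Add(-6, Mul(6, -535)), Mul(-1, -99404)) = Add(Add(-6, -3210), 99404) = Add(-3216, 99404) = 96188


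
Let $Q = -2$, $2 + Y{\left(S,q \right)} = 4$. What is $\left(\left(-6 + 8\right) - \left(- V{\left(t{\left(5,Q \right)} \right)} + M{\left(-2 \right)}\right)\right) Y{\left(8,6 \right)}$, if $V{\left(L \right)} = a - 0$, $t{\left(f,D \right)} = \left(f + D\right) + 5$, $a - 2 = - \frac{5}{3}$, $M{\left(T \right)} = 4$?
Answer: $- \frac{10}{3} \approx -3.3333$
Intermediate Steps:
$Y{\left(S,q \right)} = 2$ ($Y{\left(S,q \right)} = -2 + 4 = 2$)
$a = \frac{1}{3}$ ($a = 2 - \frac{5}{3} = \frac{1}{3} \approx 0.33333$)
$t{\left(f,D \right)} = 5 + D + f$ ($t{\left(f,D \right)} = \left(D + f\right) + 5 = 5 + D + f$)
$V{\left(L \right)} = \frac{1}{3}$ ($V{\left(L \right)} = \frac{1}{3} - 0 = \frac{1}{3} + 0 = \frac{1}{3}$)
$\left(\left(-6 + 8\right) - \left(- V{\left(t{\left(5,Q \right)} \right)} + M{\left(-2 \right)}\right)\right) Y{\left(8,6 \right)} = \left(\left(-6 + 8\right) + \left(\frac{1}{3} - 4\right)\right) 2 = \left(2 + \left(\frac{1}{3} - 4\right)\right) 2 = \left(2 - \frac{11}{3}\right) 2 = \left(- \frac{5}{3}\right) 2 = - \frac{10}{3}$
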